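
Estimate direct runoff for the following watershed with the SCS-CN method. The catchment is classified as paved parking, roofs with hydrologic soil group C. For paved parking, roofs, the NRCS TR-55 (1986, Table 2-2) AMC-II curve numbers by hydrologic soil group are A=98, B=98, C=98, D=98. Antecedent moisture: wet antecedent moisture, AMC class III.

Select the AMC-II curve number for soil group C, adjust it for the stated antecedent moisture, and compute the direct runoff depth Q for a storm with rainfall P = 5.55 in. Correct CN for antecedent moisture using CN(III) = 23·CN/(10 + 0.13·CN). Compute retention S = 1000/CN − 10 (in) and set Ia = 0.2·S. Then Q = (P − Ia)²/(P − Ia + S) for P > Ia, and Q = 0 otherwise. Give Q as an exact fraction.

NRCS table: paved parking, roofs, soil group C → CN(II) = 98
CN(III) from CN(II)=98: (23·98)/(10 + 0.13·98) = 112700/1137 ≈ 99.120
Max retention: S = 1000/(112700/1137) − 10 = 100/1127 in (≈ 0.089 in)
Ia = 0.2·(100/1127) = 20/1127 in ≈ 0.018 in
Since P=5.550 > Ia=0.018: effective rainfall P−Ia = 124697/22540 in
Q = (124697/22540)²/((124697/22540) + 100/1127) = (15549341809/508051600)/(126697/22540) = 15549341809/2855750380 in ≈ 5.445 in

Q = 15549341809/2855750380 in ≈ 5.445 in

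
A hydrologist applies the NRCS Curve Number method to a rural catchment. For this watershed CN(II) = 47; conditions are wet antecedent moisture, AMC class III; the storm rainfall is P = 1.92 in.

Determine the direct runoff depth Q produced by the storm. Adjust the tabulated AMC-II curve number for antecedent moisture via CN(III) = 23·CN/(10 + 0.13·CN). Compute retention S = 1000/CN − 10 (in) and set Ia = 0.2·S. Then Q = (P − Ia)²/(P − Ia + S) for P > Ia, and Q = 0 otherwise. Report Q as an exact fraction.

Q = 40284409/266682700 in ≈ 0.151 in

Wet (AMC III): CN(III) = 23·47/(10 + 0.13·47) = 1081/(1611/100) = 108100/1611 ≈ 67.101
S = 1000/(108100/1611) − 10 = 5300/1081 in ≈ 4.903 in
Ia = 0.2·(5300/1081) = 1060/1081 in ≈ 0.981 in
Since P=1.920 > Ia=0.981: effective rainfall P−Ia = 25388/27025 in
Q = (25388/27025)²/((25388/27025) + 5300/1081) = (644550544/730350625)/(157888/27025) = 40284409/266682700 in ≈ 0.151 in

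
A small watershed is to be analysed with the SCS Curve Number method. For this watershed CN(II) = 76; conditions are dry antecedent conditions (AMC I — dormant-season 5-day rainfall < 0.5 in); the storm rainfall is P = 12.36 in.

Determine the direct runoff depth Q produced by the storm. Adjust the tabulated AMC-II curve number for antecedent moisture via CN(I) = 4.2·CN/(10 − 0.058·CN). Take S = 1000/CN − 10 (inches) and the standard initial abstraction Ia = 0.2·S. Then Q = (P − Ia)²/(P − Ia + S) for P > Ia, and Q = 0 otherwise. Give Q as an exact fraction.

Adjust CN=76 to AMC I: 4.2·76/(10 − 0.058·76) → (1596/5) ÷ (699/125) = 13300/233 ≈ 57.082
Max retention: S = 1000/(13300/233) − 10 = 1000/133 in (≈ 7.519 in)
Ia = 0.2·(1000/133) = 200/133 in ≈ 1.504 in
P − Ia = 12.360 − 1.504 = 36097/3325 ≈ 10.856 in (> 0, runoff occurs)
Q = (36097/3325)²/((36097/3325) + 1000/133) = (1302993409/11055625)/(61097/3325) = 1302993409/203147525 in ≈ 6.414 in

Q = 1302993409/203147525 in ≈ 6.414 in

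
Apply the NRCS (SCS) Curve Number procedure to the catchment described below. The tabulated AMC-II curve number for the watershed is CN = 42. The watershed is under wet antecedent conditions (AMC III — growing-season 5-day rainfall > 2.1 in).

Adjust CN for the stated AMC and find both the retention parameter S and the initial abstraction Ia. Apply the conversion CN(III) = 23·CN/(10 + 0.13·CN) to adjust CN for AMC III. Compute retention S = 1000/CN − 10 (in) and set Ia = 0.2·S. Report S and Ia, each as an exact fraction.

Wet (AMC III): CN(III) = 23·42/(10 + 0.13·42) = 966/(773/50) = 48300/773 ≈ 62.484
Retention S: 1000/CN − 10 with CN=62.484 → S = 2900/483 ≈ 6.004 in
Ia = 0.2·(2900/483) = 580/483 in ≈ 1.201 in

S = 2900/483 in ≈ 6.004 in; Ia = 580/483 in ≈ 1.201 in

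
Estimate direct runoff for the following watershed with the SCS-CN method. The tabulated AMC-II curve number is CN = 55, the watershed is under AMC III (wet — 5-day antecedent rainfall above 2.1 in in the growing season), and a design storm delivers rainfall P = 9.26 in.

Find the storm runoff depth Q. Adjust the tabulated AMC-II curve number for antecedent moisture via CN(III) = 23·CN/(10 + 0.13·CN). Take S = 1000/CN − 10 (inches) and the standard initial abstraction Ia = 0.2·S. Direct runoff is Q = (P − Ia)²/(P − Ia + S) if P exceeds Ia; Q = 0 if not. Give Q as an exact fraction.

Q = 11694043321/1937208350 in ≈ 6.037 in

Wet (AMC III): CN(III) = 23·55/(10 + 0.13·55) = 1265/(343/20) = 25300/343 ≈ 73.761
Max retention: S = 1000/(25300/343) − 10 = 900/253 in (≈ 3.557 in)
Initial abstraction Ia = S/5 = (900/253)/5 = 180/253 ≈ 0.711 in
P − Ia = 9.260 − 0.711 = 108139/12650 ≈ 8.549 in (> 0, runoff occurs)
Runoff Q = (P−Ia)²/(P−Ia+S) = (8.549)²/(8.549+3.557) = 11694043321/1937208350 ≈ 6.037 in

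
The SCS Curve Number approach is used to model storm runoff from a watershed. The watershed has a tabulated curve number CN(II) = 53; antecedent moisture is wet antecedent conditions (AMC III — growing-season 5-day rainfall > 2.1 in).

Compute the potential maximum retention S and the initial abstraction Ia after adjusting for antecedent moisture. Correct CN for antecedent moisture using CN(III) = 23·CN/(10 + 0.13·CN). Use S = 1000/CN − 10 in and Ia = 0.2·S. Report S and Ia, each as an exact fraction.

S = 4700/1219 in ≈ 3.856 in; Ia = 940/1219 in ≈ 0.771 in

CN(III) from CN(II)=53: (23·53)/(10 + 0.13·53) = 121900/1689 ≈ 72.173
Max retention: S = 1000/(121900/1689) − 10 = 4700/1219 in (≈ 3.856 in)
Initial abstraction Ia = S/5 = (4700/1219)/5 = 940/1219 ≈ 0.771 in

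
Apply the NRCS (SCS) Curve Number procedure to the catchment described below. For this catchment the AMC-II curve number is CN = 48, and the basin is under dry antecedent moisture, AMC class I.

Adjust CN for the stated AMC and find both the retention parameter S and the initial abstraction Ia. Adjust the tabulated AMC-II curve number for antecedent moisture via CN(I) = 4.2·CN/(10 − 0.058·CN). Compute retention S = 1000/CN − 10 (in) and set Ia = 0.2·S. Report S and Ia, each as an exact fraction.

Dry (AMC I): CN(I) = 4.2·48/(10 − 0.058·48) = (1008/5)/(902/125) = 12600/451 ≈ 27.938
Max retention: S = 1000/(12600/451) − 10 = 1625/63 in (≈ 25.794 in)
Ia = 0.2S: 0.2·25.794 = 5.159 in (exactly 325/63)

S = 1625/63 in ≈ 25.794 in; Ia = 325/63 in ≈ 5.159 in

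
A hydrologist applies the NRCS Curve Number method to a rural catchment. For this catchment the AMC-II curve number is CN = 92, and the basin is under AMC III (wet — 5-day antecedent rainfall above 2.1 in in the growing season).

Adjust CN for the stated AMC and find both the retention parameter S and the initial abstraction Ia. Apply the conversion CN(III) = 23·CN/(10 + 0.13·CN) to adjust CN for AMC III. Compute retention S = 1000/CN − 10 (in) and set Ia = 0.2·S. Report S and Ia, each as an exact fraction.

CN(III) from CN(II)=92: (23·92)/(10 + 0.13·92) = 52900/549 ≈ 96.357
S = 1000/(52900/549) − 10 = 200/529 in ≈ 0.378 in
Ia = 0.2·(200/529) = 40/529 in ≈ 0.076 in

S = 200/529 in ≈ 0.378 in; Ia = 40/529 in ≈ 0.076 in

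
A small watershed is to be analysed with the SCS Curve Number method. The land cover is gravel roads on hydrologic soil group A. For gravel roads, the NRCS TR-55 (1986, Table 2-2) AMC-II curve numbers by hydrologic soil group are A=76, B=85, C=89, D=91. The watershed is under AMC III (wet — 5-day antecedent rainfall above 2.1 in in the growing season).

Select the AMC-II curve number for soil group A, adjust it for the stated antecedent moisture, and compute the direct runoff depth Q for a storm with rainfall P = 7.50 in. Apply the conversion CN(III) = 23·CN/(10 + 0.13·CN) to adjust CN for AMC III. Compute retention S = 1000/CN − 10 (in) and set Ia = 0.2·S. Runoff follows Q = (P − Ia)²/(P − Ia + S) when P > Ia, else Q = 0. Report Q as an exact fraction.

NRCS table: gravel roads, soil group A → CN(II) = 76
Adjust CN=76 to AMC III: 23·76/(10 + 0.13·76) → 1748 ÷ (497/25) = 43700/497 ≈ 87.928
Retention S: 1000/CN − 10 with CN=87.928 → S = 600/437 ≈ 1.373 in
Ia = 0.2S: 0.2·1.373 = 0.275 in (exactly 120/437)
P − Ia = 7.500 − 0.275 = 6315/874 ≈ 7.225 in (> 0, runoff occurs)
Q: (6315/874)² ÷ (7515/874) = 886205/145958 in (≈ 6.072 in)

Q = 886205/145958 in ≈ 6.072 in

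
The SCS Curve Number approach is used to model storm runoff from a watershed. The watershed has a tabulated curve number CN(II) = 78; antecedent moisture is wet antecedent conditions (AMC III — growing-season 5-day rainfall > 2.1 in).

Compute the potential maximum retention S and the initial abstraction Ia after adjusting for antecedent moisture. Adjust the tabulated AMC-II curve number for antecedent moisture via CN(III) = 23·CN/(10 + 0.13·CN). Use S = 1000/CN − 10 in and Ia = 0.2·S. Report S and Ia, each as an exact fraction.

CN(III) from CN(II)=78: (23·78)/(10 + 0.13·78) = 89700/1007 ≈ 89.076
Retention S: 1000/CN − 10 with CN=89.076 → S = 1100/897 ≈ 1.226 in
Ia = 0.2S: 0.2·1.226 = 0.245 in (exactly 220/897)

S = 1100/897 in ≈ 1.226 in; Ia = 220/897 in ≈ 0.245 in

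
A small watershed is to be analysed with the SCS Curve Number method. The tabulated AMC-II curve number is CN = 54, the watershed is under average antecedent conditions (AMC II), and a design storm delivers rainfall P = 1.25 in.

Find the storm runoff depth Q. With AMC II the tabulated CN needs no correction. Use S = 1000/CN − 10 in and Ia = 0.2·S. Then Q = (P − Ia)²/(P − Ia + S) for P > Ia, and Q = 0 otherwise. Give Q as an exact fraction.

CN(II) = 54; AMC II needs no correction.
Retention S: 1000/CN − 10 with CN=54.000 → S = 230/27 ≈ 8.519 in
Ia = 0.2S: 0.2·8.519 = 1.704 in (exactly 46/27)
P = 1.250 ≤ Ia = 1.704 in: entire storm abstracted, Q = 0.

Q = 0 in ≈ 0.000 in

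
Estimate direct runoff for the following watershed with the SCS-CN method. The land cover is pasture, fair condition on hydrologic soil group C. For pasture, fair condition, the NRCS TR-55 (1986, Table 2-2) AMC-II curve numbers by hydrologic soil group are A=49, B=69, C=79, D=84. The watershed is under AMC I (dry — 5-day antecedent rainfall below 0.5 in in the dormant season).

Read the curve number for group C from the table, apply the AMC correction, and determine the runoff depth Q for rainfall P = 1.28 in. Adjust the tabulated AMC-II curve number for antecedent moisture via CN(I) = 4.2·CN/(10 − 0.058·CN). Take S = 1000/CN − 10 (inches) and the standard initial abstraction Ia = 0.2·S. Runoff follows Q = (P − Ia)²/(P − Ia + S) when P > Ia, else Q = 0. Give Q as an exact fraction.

Q = 49/1546425 in ≈ 0.000 in

NRCS table: pasture, fair condition, soil group C → CN(II) = 79
Adjust CN=79 to AMC I: 4.2·79/(10 − 0.058·79) → (1659/5) ÷ (2709/500) = 7900/129 ≈ 61.240
Max retention: S = 1000/(7900/129) − 10 = 500/79 in (≈ 6.329 in)
Ia = 0.2S: 0.2·6.329 = 1.266 in (exactly 100/79)
Excess rainfall: 1.280 − 1.266 = 0.014 in; P > Ia so Q > 0
Runoff Q = (P−Ia)²/(P−Ia+S) = (0.014)²/(0.014+6.329) = 49/1546425 ≈ 0.000 in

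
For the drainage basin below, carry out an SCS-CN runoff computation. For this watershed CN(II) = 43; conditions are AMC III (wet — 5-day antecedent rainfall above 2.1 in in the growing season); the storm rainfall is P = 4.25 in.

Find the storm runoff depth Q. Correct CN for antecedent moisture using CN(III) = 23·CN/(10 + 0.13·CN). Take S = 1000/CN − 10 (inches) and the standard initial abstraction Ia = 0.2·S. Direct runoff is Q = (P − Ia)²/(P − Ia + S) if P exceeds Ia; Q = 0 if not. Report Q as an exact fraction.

Q = 150136009/138669668 in ≈ 1.083 in

Adjust CN=43 to AMC III: 23·43/(10 + 0.13·43) → 989 ÷ (1559/100) = 98900/1559 ≈ 63.438
Retention S: 1000/CN − 10 with CN=63.438 → S = 5700/989 ≈ 5.763 in
Ia = 0.2·(5700/989) = 1140/989 in ≈ 1.153 in
Since P=4.250 > Ia=1.153: effective rainfall P−Ia = 12253/3956 in
Q: (12253/3956)² ÷ (35053/3956) = 150136009/138669668 in (≈ 1.083 in)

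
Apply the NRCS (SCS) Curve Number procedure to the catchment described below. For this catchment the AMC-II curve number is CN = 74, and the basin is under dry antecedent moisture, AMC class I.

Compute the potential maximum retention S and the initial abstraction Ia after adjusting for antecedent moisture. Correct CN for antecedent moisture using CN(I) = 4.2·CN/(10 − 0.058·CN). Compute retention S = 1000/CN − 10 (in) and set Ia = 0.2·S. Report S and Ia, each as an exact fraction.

CN(I) from CN(II)=74: (4.2·74)/(10 − 0.058·74) = 77700/1427 ≈ 54.450
Retention S: 1000/CN − 10 with CN=54.450 → S = 6500/777 ≈ 8.366 in
Ia = 0.2S: 0.2·8.366 = 1.673 in (exactly 1300/777)

S = 6500/777 in ≈ 8.366 in; Ia = 1300/777 in ≈ 1.673 in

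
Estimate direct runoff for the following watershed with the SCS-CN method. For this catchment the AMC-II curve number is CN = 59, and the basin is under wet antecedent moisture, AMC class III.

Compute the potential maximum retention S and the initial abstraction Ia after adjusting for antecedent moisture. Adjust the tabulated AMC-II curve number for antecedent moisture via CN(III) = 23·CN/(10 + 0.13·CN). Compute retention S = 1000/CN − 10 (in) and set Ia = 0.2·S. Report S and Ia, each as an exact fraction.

Adjust CN=59 to AMC III: 23·59/(10 + 0.13·59) → 1357 ÷ (1767/100) = 135700/1767 ≈ 76.797
S = 1000/(135700/1767) − 10 = 4100/1357 in ≈ 3.021 in
Ia = 0.2·(4100/1357) = 820/1357 in ≈ 0.604 in

S = 4100/1357 in ≈ 3.021 in; Ia = 820/1357 in ≈ 0.604 in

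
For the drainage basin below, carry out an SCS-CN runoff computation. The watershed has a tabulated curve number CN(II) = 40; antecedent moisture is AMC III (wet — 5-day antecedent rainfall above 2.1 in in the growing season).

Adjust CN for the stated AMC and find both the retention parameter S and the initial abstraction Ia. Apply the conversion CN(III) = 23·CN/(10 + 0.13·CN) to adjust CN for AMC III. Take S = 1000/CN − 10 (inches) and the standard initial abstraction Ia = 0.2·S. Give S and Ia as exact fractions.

CN(III) from CN(II)=40: (23·40)/(10 + 0.13·40) = 1150/19 ≈ 60.526
S = 1000/(1150/19) − 10 = 150/23 in ≈ 6.522 in
Ia = 0.2S: 0.2·6.522 = 1.304 in (exactly 30/23)

S = 150/23 in ≈ 6.522 in; Ia = 30/23 in ≈ 1.304 in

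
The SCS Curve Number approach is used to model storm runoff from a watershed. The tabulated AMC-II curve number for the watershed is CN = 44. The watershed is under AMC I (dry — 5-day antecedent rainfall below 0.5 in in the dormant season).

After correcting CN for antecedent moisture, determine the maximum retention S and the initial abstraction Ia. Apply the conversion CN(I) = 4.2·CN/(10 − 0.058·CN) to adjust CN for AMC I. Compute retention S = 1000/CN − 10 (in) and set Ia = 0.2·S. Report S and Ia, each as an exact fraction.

Adjust CN=44 to AMC I: 4.2·44/(10 − 0.058·44) → (924/5) ÷ (931/125) = 3300/133 ≈ 24.812
Max retention: S = 1000/(3300/133) − 10 = 1000/33 in (≈ 30.303 in)
Ia = 0.2·(1000/33) = 200/33 in ≈ 6.061 in

S = 1000/33 in ≈ 30.303 in; Ia = 200/33 in ≈ 6.061 in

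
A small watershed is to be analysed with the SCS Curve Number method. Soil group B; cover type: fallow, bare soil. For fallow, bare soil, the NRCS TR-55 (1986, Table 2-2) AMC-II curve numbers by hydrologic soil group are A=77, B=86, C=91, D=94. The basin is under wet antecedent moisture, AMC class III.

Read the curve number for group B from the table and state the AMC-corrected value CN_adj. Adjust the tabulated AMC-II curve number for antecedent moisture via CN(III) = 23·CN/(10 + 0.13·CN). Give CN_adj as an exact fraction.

CN_adj = 98900/1059 ≈ 93.390

NRCS table: fallow, bare soil, soil group B → CN(II) = 86
Wet (AMC III): CN(III) = 23·86/(10 + 0.13·86) = 1978/(1059/50) = 98900/1059 ≈ 93.390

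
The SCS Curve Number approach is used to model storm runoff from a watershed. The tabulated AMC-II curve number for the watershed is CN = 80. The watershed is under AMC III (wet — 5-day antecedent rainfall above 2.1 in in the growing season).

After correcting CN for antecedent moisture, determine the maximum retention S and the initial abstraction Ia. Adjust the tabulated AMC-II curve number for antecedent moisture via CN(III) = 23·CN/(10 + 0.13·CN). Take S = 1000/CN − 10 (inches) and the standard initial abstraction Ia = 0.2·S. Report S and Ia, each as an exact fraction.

S = 25/23 in ≈ 1.087 in; Ia = 5/23 in ≈ 0.217 in

Adjust CN=80 to AMC III: 23·80/(10 + 0.13·80) → 1840 ÷ (102/5) = 4600/51 ≈ 90.196
Retention S: 1000/CN − 10 with CN=90.196 → S = 25/23 ≈ 1.087 in
Ia = 0.2·(25/23) = 5/23 in ≈ 0.217 in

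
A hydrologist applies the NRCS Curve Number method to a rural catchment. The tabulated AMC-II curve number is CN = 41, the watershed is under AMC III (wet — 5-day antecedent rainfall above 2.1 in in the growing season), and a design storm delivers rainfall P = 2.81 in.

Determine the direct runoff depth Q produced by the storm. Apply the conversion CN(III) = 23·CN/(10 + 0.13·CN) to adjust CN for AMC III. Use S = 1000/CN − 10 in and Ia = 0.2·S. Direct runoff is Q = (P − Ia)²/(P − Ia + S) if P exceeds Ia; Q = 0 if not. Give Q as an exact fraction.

CN(III) from CN(II)=41: (23·41)/(10 + 0.13·41) = 94300/1533 ≈ 61.513
S = 1000/(94300/1533) − 10 = 5900/943 in ≈ 6.257 in
Ia = 0.2·(5900/943) = 1180/943 in ≈ 1.251 in
P − Ia = 2.810 − 1.251 = 146983/94300 ≈ 1.559 in (> 0, runoff occurs)
Q = (146983/94300)²/((146983/94300) + 5900/943) = (21604002289/8892490000)/(736983/94300) = 21604002289/69497496900 in ≈ 0.311 in

Q = 21604002289/69497496900 in ≈ 0.311 in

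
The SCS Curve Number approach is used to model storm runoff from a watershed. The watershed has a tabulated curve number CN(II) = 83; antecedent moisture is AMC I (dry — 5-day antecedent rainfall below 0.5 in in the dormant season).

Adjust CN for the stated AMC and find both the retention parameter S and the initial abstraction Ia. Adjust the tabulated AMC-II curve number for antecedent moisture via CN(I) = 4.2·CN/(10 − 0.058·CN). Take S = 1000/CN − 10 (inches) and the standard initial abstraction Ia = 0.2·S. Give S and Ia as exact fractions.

CN(I) from CN(II)=83: (4.2·83)/(10 − 0.058·83) = 174300/2593 ≈ 67.219
Retention S: 1000/CN − 10 with CN=67.219 → S = 8500/1743 ≈ 4.877 in
Initial abstraction Ia = S/5 = (8500/1743)/5 = 1700/1743 ≈ 0.975 in

S = 8500/1743 in ≈ 4.877 in; Ia = 1700/1743 in ≈ 0.975 in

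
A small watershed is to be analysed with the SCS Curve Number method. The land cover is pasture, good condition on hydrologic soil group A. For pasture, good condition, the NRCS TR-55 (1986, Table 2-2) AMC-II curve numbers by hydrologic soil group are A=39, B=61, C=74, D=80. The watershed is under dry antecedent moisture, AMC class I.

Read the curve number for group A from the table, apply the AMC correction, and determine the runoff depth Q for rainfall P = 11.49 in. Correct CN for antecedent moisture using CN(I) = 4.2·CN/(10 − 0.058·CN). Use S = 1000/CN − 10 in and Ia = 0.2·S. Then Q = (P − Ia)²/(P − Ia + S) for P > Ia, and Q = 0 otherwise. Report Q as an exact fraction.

Q = 109581522961/276906438900 in ≈ 0.396 in

NRCS table: pasture, good condition, soil group A → CN(II) = 39
Adjust CN=39 to AMC I: 4.2·39/(10 − 0.058·39) → (819/5) ÷ (3869/500) = 81900/3869 ≈ 21.168
S = 1000/(81900/3869) − 10 = 30500/819 in ≈ 37.241 in
Ia = 0.2S: 0.2·37.241 = 7.448 in (exactly 6100/819)
Since P=11.490 > Ia=7.448: effective rainfall P−Ia = 331031/81900 in
Q = (331031/81900)²/((331031/81900) + 30500/819) = (109581522961/6707610000)/(3381031/81900) = 109581522961/276906438900 in ≈ 0.396 in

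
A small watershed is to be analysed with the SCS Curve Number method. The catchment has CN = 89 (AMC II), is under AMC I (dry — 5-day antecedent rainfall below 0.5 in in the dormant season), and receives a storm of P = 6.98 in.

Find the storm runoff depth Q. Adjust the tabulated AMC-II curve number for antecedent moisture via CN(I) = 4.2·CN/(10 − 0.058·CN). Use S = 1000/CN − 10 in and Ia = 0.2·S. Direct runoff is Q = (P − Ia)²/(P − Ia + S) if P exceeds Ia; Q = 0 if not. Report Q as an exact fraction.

CN(I) from CN(II)=89: (4.2·89)/(10 − 0.058·89) = 186900/2419 ≈ 77.263
Retention S: 1000/CN − 10 with CN=77.263 → S = 5500/1869 ≈ 2.943 in
Ia = 0.2·(5500/1869) = 1100/1869 in ≈ 0.589 in
Since P=6.980 > Ia=0.589: effective rainfall P−Ia = 597281/93450 in
Q: (597281/93450)² ÷ (872281/93450) = 356744592961/81514659450 in (≈ 4.376 in)

Q = 356744592961/81514659450 in ≈ 4.376 in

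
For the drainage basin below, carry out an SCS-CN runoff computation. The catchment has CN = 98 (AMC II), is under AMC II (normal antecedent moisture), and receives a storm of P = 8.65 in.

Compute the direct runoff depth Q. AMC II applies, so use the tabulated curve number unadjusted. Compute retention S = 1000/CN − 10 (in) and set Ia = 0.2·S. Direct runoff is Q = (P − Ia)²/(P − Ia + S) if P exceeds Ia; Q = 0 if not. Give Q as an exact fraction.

CN(II) = 98; AMC II needs no correction.
S = 1000/98 − 10 = 10/49 in ≈ 0.204 in
Ia = 0.2S: 0.2·0.204 = 0.041 in (exactly 2/49)
Excess rainfall: 8.650 − 0.041 = 8.609 in; P > Ia so Q > 0
Q: (8437/980)² ÷ (8637/980) = 71182969/8464260 in (≈ 8.410 in)

Q = 71182969/8464260 in ≈ 8.410 in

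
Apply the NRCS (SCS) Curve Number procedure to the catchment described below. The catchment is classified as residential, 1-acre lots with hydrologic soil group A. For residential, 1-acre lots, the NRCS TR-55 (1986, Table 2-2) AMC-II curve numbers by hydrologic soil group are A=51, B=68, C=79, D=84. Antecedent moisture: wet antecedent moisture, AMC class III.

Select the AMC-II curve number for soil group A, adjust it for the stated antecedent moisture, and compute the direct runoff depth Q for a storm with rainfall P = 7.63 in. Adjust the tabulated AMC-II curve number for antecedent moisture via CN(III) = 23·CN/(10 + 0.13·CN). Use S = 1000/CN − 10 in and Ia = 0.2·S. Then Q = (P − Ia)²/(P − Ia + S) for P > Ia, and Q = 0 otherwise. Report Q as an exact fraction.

Q = 90743915143/21566426100 in ≈ 4.208 in

NRCS table: residential, 1-acre lots, soil group A → CN(II) = 51
Adjust CN=51 to AMC III: 23·51/(10 + 0.13·51) → 1173 ÷ (1663/100) = 117300/1663 ≈ 70.535
Max retention: S = 1000/(117300/1663) − 10 = 4900/1173 in (≈ 4.177 in)
Ia = 0.2·(4900/1173) = 980/1173 in ≈ 0.835 in
P − Ia = 7.630 − 0.835 = 796999/117300 ≈ 6.795 in (> 0, runoff occurs)
Runoff Q = (P−Ia)²/(P−Ia+S) = (6.795)²/(6.795+4.177) = 90743915143/21566426100 ≈ 4.208 in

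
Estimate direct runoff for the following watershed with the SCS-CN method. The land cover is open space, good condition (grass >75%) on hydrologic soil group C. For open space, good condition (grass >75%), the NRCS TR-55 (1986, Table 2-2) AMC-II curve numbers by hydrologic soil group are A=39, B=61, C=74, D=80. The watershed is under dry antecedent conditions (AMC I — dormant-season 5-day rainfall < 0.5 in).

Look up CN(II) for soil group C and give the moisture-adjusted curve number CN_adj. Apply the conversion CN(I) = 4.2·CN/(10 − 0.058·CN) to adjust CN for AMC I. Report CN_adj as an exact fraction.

NRCS table: open space, good condition (grass >75%), soil group C → CN(II) = 74
Adjust CN=74 to AMC I: 4.2·74/(10 − 0.058·74) → (1554/5) ÷ (1427/250) = 77700/1427 ≈ 54.450

CN_adj = 77700/1427 ≈ 54.450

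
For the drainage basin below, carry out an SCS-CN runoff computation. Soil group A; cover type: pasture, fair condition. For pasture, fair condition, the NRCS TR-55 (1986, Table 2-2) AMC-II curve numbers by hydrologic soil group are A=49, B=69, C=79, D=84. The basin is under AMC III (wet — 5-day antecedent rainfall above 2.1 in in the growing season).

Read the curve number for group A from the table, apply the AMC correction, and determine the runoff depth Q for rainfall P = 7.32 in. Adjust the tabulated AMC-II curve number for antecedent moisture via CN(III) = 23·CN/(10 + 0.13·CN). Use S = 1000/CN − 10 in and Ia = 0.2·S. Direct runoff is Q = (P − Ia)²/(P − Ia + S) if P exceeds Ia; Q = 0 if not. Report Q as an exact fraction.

Q = 3629701009/964965575 in ≈ 3.761 in

NRCS table: pasture, fair condition, soil group A → CN(II) = 49
Wet (AMC III): CN(III) = 23·49/(10 + 0.13·49) = 1127/(1637/100) = 112700/1637 ≈ 68.845
Max retention: S = 1000/(112700/1637) − 10 = 5100/1127 in (≈ 4.525 in)
Ia = 0.2S: 0.2·4.525 = 0.905 in (exactly 1020/1127)
Since P=7.320 > Ia=0.905: effective rainfall P−Ia = 180741/28175 in
Runoff Q = (P−Ia)²/(P−Ia+S) = (6.415)²/(6.415+4.525) = 3629701009/964965575 ≈ 3.761 in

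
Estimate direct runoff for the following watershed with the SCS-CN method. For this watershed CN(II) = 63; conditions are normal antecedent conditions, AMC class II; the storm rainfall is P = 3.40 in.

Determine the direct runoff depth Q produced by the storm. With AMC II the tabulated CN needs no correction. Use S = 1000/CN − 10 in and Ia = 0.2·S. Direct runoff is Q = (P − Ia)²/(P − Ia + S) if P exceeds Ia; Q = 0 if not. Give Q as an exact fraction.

Q = 491401/803565 in ≈ 0.612 in

AMC II — tabulated CN = 63 applies directly.
Max retention: S = 1000/63 − 10 = 370/63 in (≈ 5.873 in)
Ia = 0.2·(370/63) = 74/63 in ≈ 1.175 in
P − Ia = 3.400 − 1.175 = 701/315 ≈ 2.225 in (> 0, runoff occurs)
Q = (701/315)²/((701/315) + 370/63) = (491401/99225)/(2551/315) = 491401/803565 in ≈ 0.612 in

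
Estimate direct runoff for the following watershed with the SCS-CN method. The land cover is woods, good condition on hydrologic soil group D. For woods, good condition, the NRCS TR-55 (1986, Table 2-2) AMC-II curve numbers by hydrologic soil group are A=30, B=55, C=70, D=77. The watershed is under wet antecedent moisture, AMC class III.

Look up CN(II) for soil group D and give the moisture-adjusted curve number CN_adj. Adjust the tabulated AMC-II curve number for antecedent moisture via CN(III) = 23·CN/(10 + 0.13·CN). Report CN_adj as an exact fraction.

NRCS table: woods, good condition, soil group D → CN(II) = 77
CN(III) from CN(II)=77: (23·77)/(10 + 0.13·77) = 7700/87 ≈ 88.506

CN_adj = 7700/87 ≈ 88.506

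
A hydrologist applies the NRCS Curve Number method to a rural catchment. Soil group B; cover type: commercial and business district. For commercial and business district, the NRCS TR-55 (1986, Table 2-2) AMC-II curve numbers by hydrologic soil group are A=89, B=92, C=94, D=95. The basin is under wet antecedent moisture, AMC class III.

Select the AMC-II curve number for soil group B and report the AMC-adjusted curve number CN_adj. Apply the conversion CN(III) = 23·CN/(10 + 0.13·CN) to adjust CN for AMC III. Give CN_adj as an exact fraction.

CN_adj = 52900/549 ≈ 96.357

NRCS table: commercial and business district, soil group B → CN(II) = 92
Adjust CN=92 to AMC III: 23·92/(10 + 0.13·92) → 2116 ÷ (549/25) = 52900/549 ≈ 96.357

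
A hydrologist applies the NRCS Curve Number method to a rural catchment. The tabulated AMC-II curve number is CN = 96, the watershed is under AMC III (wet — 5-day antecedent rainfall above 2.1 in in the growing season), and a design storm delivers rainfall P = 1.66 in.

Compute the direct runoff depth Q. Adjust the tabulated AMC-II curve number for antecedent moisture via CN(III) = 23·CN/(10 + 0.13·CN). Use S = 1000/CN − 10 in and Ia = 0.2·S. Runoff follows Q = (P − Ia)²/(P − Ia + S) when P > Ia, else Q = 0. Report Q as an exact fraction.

CN(III) from CN(II)=96: (23·96)/(10 + 0.13·96) = 27600/281 ≈ 98.221
Retention S: 1000/CN − 10 with CN=98.221 → S = 25/138 ≈ 0.181 in
Initial abstraction Ia = S/5 = (25/138)/5 = 5/138 ≈ 0.036 in
Since P=1.660 > Ia=0.036: effective rainfall P−Ia = 2801/1725 in
Q: (2801/1725)² ÷ (6227/3450) = 15691202/10741575 in (≈ 1.461 in)

Q = 15691202/10741575 in ≈ 1.461 in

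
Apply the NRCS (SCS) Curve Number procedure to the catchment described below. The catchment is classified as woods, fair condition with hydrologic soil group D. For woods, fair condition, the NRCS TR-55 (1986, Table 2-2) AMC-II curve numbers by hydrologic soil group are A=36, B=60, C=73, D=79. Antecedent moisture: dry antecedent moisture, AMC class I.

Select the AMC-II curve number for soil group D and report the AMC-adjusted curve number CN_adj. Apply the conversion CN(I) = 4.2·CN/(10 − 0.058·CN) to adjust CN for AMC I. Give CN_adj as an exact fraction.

NRCS table: woods, fair condition, soil group D → CN(II) = 79
Dry (AMC I): CN(I) = 4.2·79/(10 − 0.058·79) = (1659/5)/(2709/500) = 7900/129 ≈ 61.240

CN_adj = 7900/129 ≈ 61.240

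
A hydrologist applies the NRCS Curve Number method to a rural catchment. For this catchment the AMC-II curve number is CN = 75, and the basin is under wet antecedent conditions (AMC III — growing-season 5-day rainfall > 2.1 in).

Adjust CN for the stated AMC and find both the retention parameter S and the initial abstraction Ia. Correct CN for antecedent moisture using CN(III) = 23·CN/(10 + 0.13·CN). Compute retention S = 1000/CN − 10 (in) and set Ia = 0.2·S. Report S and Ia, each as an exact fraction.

Wet (AMC III): CN(III) = 23·75/(10 + 0.13·75) = 1725/(79/4) = 6900/79 ≈ 87.342
Retention S: 1000/CN − 10 with CN=87.342 → S = 100/69 ≈ 1.449 in
Ia = 0.2·(100/69) = 20/69 in ≈ 0.290 in

S = 100/69 in ≈ 1.449 in; Ia = 20/69 in ≈ 0.290 in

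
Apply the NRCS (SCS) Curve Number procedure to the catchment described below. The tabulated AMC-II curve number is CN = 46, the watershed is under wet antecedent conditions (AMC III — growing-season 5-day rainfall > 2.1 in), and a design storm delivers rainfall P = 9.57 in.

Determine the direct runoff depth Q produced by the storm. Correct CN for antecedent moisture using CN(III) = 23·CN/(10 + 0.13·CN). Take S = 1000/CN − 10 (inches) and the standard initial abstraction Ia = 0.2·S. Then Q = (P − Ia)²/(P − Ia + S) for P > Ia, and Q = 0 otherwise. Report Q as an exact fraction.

Q = 68177592003/12735727900 in ≈ 5.353 in

Adjust CN=46 to AMC III: 23·46/(10 + 0.13·46) → 1058 ÷ (799/50) = 52900/799 ≈ 66.208
Max retention: S = 1000/(52900/799) − 10 = 2700/529 in (≈ 5.104 in)
Ia = 0.2·(2700/529) = 540/529 in ≈ 1.021 in
P − Ia = 9.570 − 1.021 = 452253/52900 ≈ 8.549 in (> 0, runoff occurs)
Q: (452253/52900)² ÷ (722253/52900) = 68177592003/12735727900 in (≈ 5.353 in)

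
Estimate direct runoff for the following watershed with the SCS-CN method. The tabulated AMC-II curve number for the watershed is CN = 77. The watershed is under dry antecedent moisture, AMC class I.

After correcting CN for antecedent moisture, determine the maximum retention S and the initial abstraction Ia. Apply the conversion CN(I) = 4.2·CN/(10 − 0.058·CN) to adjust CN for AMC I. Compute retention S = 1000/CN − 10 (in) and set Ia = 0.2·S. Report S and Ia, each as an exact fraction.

S = 11500/1617 in ≈ 7.112 in; Ia = 2300/1617 in ≈ 1.422 in

CN(I) from CN(II)=77: (4.2·77)/(10 − 0.058·77) = 161700/2767 ≈ 58.439
Max retention: S = 1000/(161700/2767) − 10 = 11500/1617 in (≈ 7.112 in)
Initial abstraction Ia = S/5 = (11500/1617)/5 = 2300/1617 ≈ 1.422 in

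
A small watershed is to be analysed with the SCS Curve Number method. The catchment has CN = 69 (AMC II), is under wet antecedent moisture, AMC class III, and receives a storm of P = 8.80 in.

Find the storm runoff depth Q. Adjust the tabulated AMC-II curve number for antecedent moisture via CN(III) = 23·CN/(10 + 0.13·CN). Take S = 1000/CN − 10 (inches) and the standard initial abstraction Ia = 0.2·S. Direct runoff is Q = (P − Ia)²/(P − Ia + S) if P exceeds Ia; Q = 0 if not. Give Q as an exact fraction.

Adjust CN=69 to AMC III: 23·69/(10 + 0.13·69) → 1587 ÷ (1897/100) = 158700/1897 ≈ 83.658
Max retention: S = 1000/(158700/1897) − 10 = 3100/1587 in (≈ 1.953 in)
Ia = 0.2S: 0.2·1.953 = 0.391 in (exactly 620/1587)
P − Ia = 8.800 − 0.391 = 66728/7935 ≈ 8.409 in (> 0, runoff occurs)
Runoff Q = (P−Ia)²/(P−Ia+S) = (8.409)²/(8.409+1.953) = 1113156496/163119795 ≈ 6.824 in

Q = 1113156496/163119795 in ≈ 6.824 in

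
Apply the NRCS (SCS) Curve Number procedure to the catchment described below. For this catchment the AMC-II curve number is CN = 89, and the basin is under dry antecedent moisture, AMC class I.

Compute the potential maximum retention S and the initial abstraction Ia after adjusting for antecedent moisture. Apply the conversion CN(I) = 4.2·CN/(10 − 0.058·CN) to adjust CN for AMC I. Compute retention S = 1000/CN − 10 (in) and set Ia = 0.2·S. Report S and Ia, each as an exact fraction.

S = 5500/1869 in ≈ 2.943 in; Ia = 1100/1869 in ≈ 0.589 in

CN(I) from CN(II)=89: (4.2·89)/(10 − 0.058·89) = 186900/2419 ≈ 77.263
Retention S: 1000/CN − 10 with CN=77.263 → S = 5500/1869 ≈ 2.943 in
Ia = 0.2S: 0.2·2.943 = 0.589 in (exactly 1100/1869)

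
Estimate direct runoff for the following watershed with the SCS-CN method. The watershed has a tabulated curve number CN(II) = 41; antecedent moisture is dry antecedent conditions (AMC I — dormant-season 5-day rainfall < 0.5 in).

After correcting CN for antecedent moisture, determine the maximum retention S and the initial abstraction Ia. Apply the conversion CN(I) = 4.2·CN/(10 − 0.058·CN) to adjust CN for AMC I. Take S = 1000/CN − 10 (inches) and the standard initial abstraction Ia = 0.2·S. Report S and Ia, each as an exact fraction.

S = 29500/861 in ≈ 34.262 in; Ia = 5900/861 in ≈ 6.852 in

CN(I) from CN(II)=41: (4.2·41)/(10 − 0.058·41) = 86100/3811 ≈ 22.592
S = 1000/(86100/3811) − 10 = 29500/861 in ≈ 34.262 in
Ia = 0.2S: 0.2·34.262 = 6.852 in (exactly 5900/861)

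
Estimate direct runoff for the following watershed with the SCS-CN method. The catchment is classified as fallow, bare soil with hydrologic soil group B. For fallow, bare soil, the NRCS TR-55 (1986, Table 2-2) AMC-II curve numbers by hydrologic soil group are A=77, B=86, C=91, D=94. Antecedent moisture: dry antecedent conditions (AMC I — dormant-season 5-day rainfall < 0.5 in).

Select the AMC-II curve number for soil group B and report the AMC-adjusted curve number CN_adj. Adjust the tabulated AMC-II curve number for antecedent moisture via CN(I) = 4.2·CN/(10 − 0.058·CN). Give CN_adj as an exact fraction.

NRCS table: fallow, bare soil, soil group B → CN(II) = 86
Adjust CN=86 to AMC I: 4.2·86/(10 − 0.058·86) → (1806/5) ÷ (1253/250) = 12900/179 ≈ 72.067

CN_adj = 12900/179 ≈ 72.067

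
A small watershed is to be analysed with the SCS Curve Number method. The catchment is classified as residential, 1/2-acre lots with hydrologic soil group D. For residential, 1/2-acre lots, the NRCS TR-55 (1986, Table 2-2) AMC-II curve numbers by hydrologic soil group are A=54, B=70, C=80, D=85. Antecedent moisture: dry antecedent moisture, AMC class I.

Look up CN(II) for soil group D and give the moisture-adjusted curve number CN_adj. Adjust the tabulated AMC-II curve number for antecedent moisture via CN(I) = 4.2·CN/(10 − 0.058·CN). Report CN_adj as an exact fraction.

CN_adj = 11900/169 ≈ 70.414

NRCS table: residential, 1/2-acre lots, soil group D → CN(II) = 85
Adjust CN=85 to AMC I: 4.2·85/(10 − 0.058·85) → 357 ÷ (507/100) = 11900/169 ≈ 70.414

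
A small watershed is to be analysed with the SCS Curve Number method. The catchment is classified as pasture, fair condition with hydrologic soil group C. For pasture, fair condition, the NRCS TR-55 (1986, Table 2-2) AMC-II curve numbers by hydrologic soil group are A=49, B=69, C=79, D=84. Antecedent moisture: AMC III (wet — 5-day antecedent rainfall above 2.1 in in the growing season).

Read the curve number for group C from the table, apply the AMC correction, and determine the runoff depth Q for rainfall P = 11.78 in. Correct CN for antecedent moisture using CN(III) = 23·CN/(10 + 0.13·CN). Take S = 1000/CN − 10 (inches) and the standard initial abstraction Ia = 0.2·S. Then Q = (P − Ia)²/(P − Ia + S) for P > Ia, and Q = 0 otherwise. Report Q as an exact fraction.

Q = 1100847919369/104860251050 in ≈ 10.498 in

NRCS table: pasture, fair condition, soil group C → CN(II) = 79
Adjust CN=79 to AMC III: 23·79/(10 + 0.13·79) → 1817 ÷ (2027/100) = 181700/2027 ≈ 89.640
Retention S: 1000/CN − 10 with CN=89.640 → S = 2100/1817 ≈ 1.156 in
Ia = 0.2·(2100/1817) = 420/1817 in ≈ 0.231 in
Since P=11.780 > Ia=0.231: effective rainfall P−Ia = 1049213/90850 in
Q = (1049213/90850)²/((1049213/90850) + 2100/1817) = (1100847919369/8253722500)/(1154213/90850) = 1100847919369/104860251050 in ≈ 10.498 in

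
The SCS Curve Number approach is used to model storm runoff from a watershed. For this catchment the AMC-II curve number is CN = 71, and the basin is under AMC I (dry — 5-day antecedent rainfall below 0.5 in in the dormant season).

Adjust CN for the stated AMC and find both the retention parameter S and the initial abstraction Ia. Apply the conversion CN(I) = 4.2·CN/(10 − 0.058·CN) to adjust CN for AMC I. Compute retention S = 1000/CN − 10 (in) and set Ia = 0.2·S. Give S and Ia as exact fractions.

Dry (AMC I): CN(I) = 4.2·71/(10 − 0.058·71) = (1491/5)/(2941/500) = 149100/2941 ≈ 50.697
S = 1000/(149100/2941) − 10 = 14500/1491 in ≈ 9.725 in
Ia = 0.2·(14500/1491) = 2900/1491 in ≈ 1.945 in

S = 14500/1491 in ≈ 9.725 in; Ia = 2900/1491 in ≈ 1.945 in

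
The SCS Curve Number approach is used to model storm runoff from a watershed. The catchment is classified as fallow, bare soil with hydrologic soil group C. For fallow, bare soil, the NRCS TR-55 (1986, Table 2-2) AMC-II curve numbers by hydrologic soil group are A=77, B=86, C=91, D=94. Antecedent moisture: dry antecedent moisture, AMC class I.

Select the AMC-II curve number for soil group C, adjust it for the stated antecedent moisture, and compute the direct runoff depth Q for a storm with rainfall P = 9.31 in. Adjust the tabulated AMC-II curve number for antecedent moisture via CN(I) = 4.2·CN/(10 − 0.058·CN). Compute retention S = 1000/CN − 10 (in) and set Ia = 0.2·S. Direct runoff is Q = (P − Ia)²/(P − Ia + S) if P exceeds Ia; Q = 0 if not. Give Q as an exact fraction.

Q = 317021924209/45421093900 in ≈ 6.980 in

NRCS table: fallow, bare soil, soil group C → CN(II) = 91
Dry (AMC I): CN(I) = 4.2·91/(10 − 0.058·91) = (1911/5)/(2361/500) = 63700/787 ≈ 80.940
Max retention: S = 1000/(63700/787) − 10 = 1500/637 in (≈ 2.355 in)
Ia = 0.2·(1500/637) = 300/637 in ≈ 0.471 in
Since P=9.310 > Ia=0.471: effective rainfall P−Ia = 563047/63700 in
Q: (563047/63700)² ÷ (713047/63700) = 317021924209/45421093900 in (≈ 6.980 in)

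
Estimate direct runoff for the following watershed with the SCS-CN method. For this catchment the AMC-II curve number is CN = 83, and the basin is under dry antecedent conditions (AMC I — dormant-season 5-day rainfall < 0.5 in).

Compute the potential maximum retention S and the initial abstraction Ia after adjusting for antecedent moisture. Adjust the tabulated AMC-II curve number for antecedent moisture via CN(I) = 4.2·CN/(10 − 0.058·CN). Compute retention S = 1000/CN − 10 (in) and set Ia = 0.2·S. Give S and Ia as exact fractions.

S = 8500/1743 in ≈ 4.877 in; Ia = 1700/1743 in ≈ 0.975 in

Adjust CN=83 to AMC I: 4.2·83/(10 − 0.058·83) → (1743/5) ÷ (2593/500) = 174300/2593 ≈ 67.219
Max retention: S = 1000/(174300/2593) − 10 = 8500/1743 in (≈ 4.877 in)
Ia = 0.2·(8500/1743) = 1700/1743 in ≈ 0.975 in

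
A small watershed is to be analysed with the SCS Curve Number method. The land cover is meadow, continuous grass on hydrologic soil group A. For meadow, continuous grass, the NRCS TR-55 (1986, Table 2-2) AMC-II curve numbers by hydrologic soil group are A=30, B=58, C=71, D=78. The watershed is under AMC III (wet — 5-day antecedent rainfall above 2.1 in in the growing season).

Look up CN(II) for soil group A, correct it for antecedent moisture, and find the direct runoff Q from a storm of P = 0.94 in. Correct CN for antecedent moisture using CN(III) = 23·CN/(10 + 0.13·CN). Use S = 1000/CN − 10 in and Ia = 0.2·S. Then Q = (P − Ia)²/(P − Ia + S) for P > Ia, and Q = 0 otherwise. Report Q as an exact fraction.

NRCS table: meadow, continuous grass, soil group A → CN(II) = 30
Wet (AMC III): CN(III) = 23·30/(10 + 0.13·30) = 690/(139/10) = 6900/139 ≈ 49.640
Max retention: S = 1000/(6900/139) − 10 = 700/69 in (≈ 10.145 in)
Ia = 0.2·(700/69) = 140/69 in ≈ 2.029 in
P = 0.940 ≤ Ia = 2.029 in: entire storm abstracted, Q = 0.

Q = 0 in ≈ 0.000 in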